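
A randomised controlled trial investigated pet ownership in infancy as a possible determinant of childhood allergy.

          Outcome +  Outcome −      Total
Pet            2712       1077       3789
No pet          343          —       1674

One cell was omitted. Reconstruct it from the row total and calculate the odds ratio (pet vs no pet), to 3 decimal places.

The missing cell is in the unexposed row: 1674 − 343 = 1331.
So a = 2712, b = 1077, c = 343, d = 1331.
OR = (a·d)/(b·c) = (2712 × 1331) / (1077 × 343) = 3609672 / 369411 = 9.77143

9.771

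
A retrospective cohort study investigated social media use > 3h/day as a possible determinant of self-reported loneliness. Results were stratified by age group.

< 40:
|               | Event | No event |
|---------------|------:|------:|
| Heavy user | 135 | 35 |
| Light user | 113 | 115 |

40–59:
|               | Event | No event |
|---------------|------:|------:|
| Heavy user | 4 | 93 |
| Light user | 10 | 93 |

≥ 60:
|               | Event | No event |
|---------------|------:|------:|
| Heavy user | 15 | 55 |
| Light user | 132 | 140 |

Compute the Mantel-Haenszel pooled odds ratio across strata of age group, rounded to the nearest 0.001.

OR_MH = Σ(aᵢdᵢ/nᵢ) / Σ(bᵢcᵢ/nᵢ), where nᵢ is the stratum total.
Stratum 1 (< 40): n = 398; a·d/n = 135·115/398 = 39.0075; b·c/n = 35·113/398 = 9.9372
Stratum 2 (40–59): n = 200; a·d/n = 4·93/200 = 1.8600; b·c/n = 93·10/200 = 4.6500
Stratum 3 (≥ 60): n = 342; a·d/n = 15·140/342 = 6.1404; b·c/n = 55·132/342 = 21.2281
OR_MH = (39.0075 + 1.8600 + 6.1404) / (9.9372 + 4.6500 + 21.2281) = 47.0079 / 35.8153 = 1.31251

1.313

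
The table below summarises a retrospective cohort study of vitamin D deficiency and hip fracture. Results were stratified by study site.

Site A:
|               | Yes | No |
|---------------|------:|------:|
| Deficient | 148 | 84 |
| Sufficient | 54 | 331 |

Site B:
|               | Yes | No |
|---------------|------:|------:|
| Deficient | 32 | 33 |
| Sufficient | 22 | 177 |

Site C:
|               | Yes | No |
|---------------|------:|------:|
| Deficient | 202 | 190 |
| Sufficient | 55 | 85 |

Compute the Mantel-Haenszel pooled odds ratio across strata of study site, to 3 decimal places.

OR_MH = Σ(aᵢdᵢ/nᵢ) / Σ(bᵢcᵢ/nᵢ), where nᵢ is the stratum total.
Stratum 1 (Site A): n = 617; a·d/n = 148·331/617 = 79.3971; b·c/n = 84·54/617 = 7.3517
Stratum 2 (Site B): n = 264; a·d/n = 32·177/264 = 21.4545; b·c/n = 33·22/264 = 2.7500
Stratum 3 (Site C): n = 532; a·d/n = 202·85/532 = 32.2744; b·c/n = 190·55/532 = 19.6429
OR_MH = (79.3971 + 21.4545 + 32.2744) / (7.3517 + 2.7500 + 19.6429) = 133.1261 / 29.7446 = 4.47564

4.476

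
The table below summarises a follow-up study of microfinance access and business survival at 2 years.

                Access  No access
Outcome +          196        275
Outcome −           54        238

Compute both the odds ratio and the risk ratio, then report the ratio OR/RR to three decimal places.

Reading the table with exposure as columns: a = 196 (Access, case), b = 54 (Access, non-case), c = 275 (No access, case), d = 238.
OR = (196·238)/(54·275) = 46648/14850 = 3.14128
Risk in exposed = 196/250 = 0.78400; risk in unexposed = 275/513 = 0.53606; RR = 1.46252
OR/RR = 3.14128 / 1.46252 = 2.14786
The outcome is not rare, so the OR lies further from 1 than the RR.

2.148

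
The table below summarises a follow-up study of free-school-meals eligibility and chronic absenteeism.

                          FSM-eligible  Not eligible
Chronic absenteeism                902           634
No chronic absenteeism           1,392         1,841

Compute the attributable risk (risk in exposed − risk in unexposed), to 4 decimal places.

0.1370

Reading the table with exposure as columns: a = 902 (FSM-eligible, case), b = 1392 (FSM-eligible, non-case), c = 634 (Not eligible, case), d = 1841.
Risk in exposed = 902/2294 = 0.393200; risk in unexposed = 634/2475 = 0.256162.
Risk difference = 0.393200 − 0.256162 = 0.137038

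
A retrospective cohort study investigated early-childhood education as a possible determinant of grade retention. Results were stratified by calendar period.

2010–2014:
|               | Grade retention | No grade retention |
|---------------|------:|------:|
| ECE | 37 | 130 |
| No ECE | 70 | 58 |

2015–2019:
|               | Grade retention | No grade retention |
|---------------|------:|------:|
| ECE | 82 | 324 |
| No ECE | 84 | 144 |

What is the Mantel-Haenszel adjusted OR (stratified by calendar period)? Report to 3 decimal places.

0.351

OR_MH = Σ(aᵢdᵢ/nᵢ) / Σ(bᵢcᵢ/nᵢ), where nᵢ is the stratum total.
Stratum 1 (2010–2014): n = 295; a·d/n = 37·58/295 = 7.2746; b·c/n = 130·70/295 = 30.8475
Stratum 2 (2015–2019): n = 634; a·d/n = 82·144/634 = 18.6246; b·c/n = 324·84/634 = 42.9274
OR_MH = (7.2746 + 18.6246) / (30.8475 + 42.9274) = 25.8992 / 73.7749 = 0.35106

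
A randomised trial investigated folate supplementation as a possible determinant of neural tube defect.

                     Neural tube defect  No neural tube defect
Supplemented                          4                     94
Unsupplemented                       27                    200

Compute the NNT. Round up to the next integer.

Risk in treated group = 4/98 = 0.04082; risk in control = 27/227 = 0.11894.
Absolute risk reduction = 0.11894 − 0.04082 = 0.07813
NNT = 1 / ARR = 1 / 0.07813 = 12.800 → round up → 13

13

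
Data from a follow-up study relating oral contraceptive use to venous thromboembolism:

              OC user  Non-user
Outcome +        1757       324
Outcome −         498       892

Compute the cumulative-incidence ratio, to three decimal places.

2.924

Reading the table with exposure as columns: a = 1757 (OC user, case), b = 498 (OC user, non-case), c = 324 (Non-user, case), d = 892.
Risk in exposed = 1757/2255 = 0.77916; risk in unexposed = 324/1216 = 0.26645.
RR = 0.77916 / 0.26645 = 2.92425
The risk among the exposed is 2.92 times that among the unexposed.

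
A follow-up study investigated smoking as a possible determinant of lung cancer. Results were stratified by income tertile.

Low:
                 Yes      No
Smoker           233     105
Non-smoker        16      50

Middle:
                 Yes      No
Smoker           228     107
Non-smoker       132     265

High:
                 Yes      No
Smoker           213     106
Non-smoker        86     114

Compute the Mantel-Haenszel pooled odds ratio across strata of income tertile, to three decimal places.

3.856

OR_MH = Σ(aᵢdᵢ/nᵢ) / Σ(bᵢcᵢ/nᵢ), where nᵢ is the stratum total.
Stratum 1 (Low): n = 404; a·d/n = 233·50/404 = 28.8366; b·c/n = 105·16/404 = 4.1584
Stratum 2 (Middle): n = 732; a·d/n = 228·265/732 = 82.5410; b·c/n = 107·132/732 = 19.2951
Stratum 3 (High): n = 519; a·d/n = 213·114/519 = 46.7861; b·c/n = 106·86/519 = 17.5645
OR_MH = (28.8366 + 82.5410 + 46.7861) / (4.1584 + 19.2951 + 17.5645) = 158.1637 / 41.0180 = 3.85596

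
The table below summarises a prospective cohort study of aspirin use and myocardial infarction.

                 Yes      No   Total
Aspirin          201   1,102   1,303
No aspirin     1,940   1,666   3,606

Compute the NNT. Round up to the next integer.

3

Risk in treated group = 201/1303 = 0.15426; risk in control = 1940/3606 = 0.53799.
Absolute risk reduction = 0.53799 − 0.15426 = 0.38373
NNT = 1 / ARR = 1 / 0.38373 = 2.606 → round up → 3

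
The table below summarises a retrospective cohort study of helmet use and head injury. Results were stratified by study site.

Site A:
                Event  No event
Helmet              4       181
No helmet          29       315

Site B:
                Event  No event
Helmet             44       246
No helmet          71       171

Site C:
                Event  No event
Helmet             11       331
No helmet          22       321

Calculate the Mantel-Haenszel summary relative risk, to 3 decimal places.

RR_MH = Σ(aᵢ·n₀ᵢ/nᵢ) / Σ(cᵢ·n₁ᵢ/nᵢ), with n₁ᵢ = aᵢ+bᵢ (exposed), n₀ᵢ = cᵢ+dᵢ (unexposed), nᵢ = n₁ᵢ+n₀ᵢ.
Stratum 1 (Site A): n₁ = 185, n₀ = 344, n = 529; a·n₀/n = 4·344/529 = 2.6011; c·n₁/n = 29·185/529 = 10.1418
Stratum 2 (Site B): n₁ = 290, n₀ = 242, n = 532; a·n₀/n = 44·242/532 = 20.0150; c·n₁/n = 71·290/532 = 38.7030
Stratum 3 (Site C): n₁ = 342, n₀ = 343, n = 685; a·n₀/n = 11·343/685 = 5.5080; c·n₁/n = 22·342/685 = 10.9839
RR_MH = (2.6011 + 20.0150 + 5.5080) / (10.1418 + 38.7030 + 10.9839) = 28.1242 / 59.8287 = 0.47008

0.470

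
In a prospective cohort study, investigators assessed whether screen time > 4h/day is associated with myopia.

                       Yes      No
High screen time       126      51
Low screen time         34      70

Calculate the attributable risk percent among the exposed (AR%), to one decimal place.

54.1

Cells: a = 126, b = 51, c = 34, d = 70.
Risk in exposed = 126/177 = 0.71186; risk in unexposed = 34/104 = 0.32692.
RR = 0.71186/0.32692 = 2.17747
AR% = (RR − 1)/RR × 100 = (2.17747 − 1)/2.17747 × 100 = 54.0751%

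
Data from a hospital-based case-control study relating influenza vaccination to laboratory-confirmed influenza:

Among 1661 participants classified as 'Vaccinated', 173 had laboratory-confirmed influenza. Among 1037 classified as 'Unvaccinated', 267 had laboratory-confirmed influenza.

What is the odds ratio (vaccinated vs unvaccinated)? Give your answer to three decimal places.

From the description: a = 173, b = 1488, c = 267, d = 770.
OR = (a·d)/(b·c) = (173 × 770) / (1488 × 267) = 133210 / 397296 = 0.33529
Exposure is associated with lower odds of laboratory-confirmed influenza (OR = 0.34 < 1).

0.335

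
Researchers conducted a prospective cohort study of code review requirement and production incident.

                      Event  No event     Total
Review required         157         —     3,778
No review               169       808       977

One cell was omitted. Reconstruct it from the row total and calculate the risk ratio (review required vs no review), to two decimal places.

0.24

The missing cell is in the exposed row: 3778 − 157 = 3621.
So a = 157, b = 3621, c = 169, d = 808.
RR = [a/(a+b)] / [c/(c+d)] = (157/3778) / (169/977) = 0.04156/0.17298 = 0.24024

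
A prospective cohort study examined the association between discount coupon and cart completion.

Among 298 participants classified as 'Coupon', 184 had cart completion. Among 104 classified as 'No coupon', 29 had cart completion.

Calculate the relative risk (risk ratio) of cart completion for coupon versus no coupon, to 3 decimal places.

From the description: a = 184, b = 114, c = 29, d = 75.
Risk in exposed = 184/298 = 0.61745; risk in unexposed = 29/104 = 0.27885.
RR = 0.61745 / 0.27885 = 2.21430
The risk among the exposed is 2.21 times that among the unexposed.

2.214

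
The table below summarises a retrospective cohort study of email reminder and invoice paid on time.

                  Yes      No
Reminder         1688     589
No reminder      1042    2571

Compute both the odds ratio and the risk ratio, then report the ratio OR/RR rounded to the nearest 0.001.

2.751

Cells: a = 1688, b = 589, c = 1042, d = 2571.
OR = (1688·2571)/(589·1042) = 4339848/613738 = 7.07117
Risk in exposed = 1688/2277 = 0.74133; risk in unexposed = 1042/3613 = 0.28840; RR = 2.57045
OR/RR = 7.07117 / 2.57045 = 2.75094
The outcome is not rare, so the OR lies further from 1 than the RR.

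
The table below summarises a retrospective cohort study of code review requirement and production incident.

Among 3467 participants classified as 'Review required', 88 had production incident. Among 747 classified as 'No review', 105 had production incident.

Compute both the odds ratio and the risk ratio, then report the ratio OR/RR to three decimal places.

0.882

From the description: a = 88, b = 3379, c = 105, d = 642.
OR = (88·642)/(3379·105) = 56496/354795 = 0.15924
Risk in exposed = 88/3467 = 0.02538; risk in unexposed = 105/747 = 0.14056; RR = 0.18058
OR/RR = 0.15924 / 0.18058 = 0.88182
The outcome is not rare, so the OR lies further from 1 than the RR.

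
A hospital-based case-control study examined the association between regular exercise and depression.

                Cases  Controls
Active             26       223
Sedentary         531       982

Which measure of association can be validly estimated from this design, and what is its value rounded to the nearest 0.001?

0.216

Cells: a = 26, b = 223, c = 531, d = 982.
This is a hospital-based case-control study: participants were sampled on outcome status, so risks in the source population cannot be estimated directly — relative risk is not valid here. The odds ratio is the appropriate measure.
OR = (a·d)/(b·c) = (26 × 982) / (223 × 531) = 25532 / 118413 = 0.21562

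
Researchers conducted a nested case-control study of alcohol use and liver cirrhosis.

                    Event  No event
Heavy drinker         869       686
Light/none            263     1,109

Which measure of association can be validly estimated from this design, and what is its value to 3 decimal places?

Cells: a = 869, b = 686, c = 263, d = 1109.
This is a nested case-control study: participants were sampled on outcome status, so risks in the source population cannot be estimated directly — relative risk is not valid here. The odds ratio is the appropriate measure.
OR = (a·d)/(b·c) = (869 × 1109) / (686 × 263) = 963721 / 180418 = 5.34160

5.342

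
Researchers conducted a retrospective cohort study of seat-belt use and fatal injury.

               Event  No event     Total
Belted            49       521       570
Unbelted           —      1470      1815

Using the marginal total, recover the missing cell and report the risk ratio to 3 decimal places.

The missing cell is in the unexposed row: 1815 − 1470 = 345.
So a = 49, b = 521, c = 345, d = 1470.
RR = [a/(a+b)] / [c/(c+d)] = (49/570) / (345/1815) = 0.08596/0.19008 = 0.45225

0.452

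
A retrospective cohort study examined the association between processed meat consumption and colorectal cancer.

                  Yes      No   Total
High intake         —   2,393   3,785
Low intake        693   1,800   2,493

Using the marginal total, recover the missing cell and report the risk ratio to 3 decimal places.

1.323

The missing cell is in the exposed row: 3785 − 2393 = 1392.
So a = 1392, b = 2393, c = 693, d = 1800.
RR = [a/(a+b)] / [c/(c+d)] = (1392/3785) / (693/2493) = 0.36777/0.27798 = 1.32301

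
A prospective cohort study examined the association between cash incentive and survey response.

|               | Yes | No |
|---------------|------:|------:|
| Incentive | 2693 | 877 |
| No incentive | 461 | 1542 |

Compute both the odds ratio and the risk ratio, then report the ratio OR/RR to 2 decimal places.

Cells: a = 2693, b = 877, c = 461, d = 1542.
OR = (2693·1542)/(877·461) = 4152606/404297 = 10.27118
Risk in exposed = 2693/3570 = 0.75434; risk in unexposed = 461/2003 = 0.23015; RR = 3.27754
OR/RR = 10.27118 / 3.27754 = 3.13381
The outcome is not rare, so the OR lies further from 1 than the RR.

3.13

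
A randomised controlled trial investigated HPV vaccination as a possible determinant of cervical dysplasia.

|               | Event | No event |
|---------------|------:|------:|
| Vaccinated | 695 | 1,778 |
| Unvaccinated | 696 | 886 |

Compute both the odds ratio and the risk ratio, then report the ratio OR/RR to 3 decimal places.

0.779

Cells: a = 695, b = 1778, c = 696, d = 886.
OR = (695·886)/(1778·696) = 615770/1237488 = 0.49760
Risk in exposed = 695/2473 = 0.28104; risk in unexposed = 696/1582 = 0.43995; RR = 0.63879
OR/RR = 0.49760 / 0.63879 = 0.77897
The outcome is not rare, so the OR lies further from 1 than the RR.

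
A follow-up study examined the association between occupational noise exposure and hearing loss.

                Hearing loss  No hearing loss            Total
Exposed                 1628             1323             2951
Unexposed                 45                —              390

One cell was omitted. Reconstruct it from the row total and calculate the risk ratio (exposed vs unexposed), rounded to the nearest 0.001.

The missing cell is in the unexposed row: 390 − 45 = 345.
So a = 1628, b = 1323, c = 45, d = 345.
RR = [a/(a+b)] / [c/(c+d)] = (1628/2951) / (45/390) = 0.55168/0.11538 = 4.78120

4.781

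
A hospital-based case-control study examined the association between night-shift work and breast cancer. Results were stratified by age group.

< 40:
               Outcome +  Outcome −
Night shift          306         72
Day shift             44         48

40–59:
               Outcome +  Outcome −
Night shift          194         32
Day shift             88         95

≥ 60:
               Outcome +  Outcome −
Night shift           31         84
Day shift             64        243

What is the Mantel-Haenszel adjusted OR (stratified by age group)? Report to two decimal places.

OR_MH = Σ(aᵢdᵢ/nᵢ) / Σ(bᵢcᵢ/nᵢ), where nᵢ is the stratum total.
Stratum 1 (< 40): n = 470; a·d/n = 306·48/470 = 31.2511; b·c/n = 72·44/470 = 6.7404
Stratum 2 (40–59): n = 409; a·d/n = 194·95/409 = 45.0611; b·c/n = 32·88/409 = 6.8851
Stratum 3 (≥ 60): n = 422; a·d/n = 31·243/422 = 17.8507; b·c/n = 84·64/422 = 12.7393
OR_MH = (31.2511 + 45.0611 + 17.8507) / (6.7404 + 6.8851 + 12.7393) = 94.1629 / 26.3648 = 3.57153

3.57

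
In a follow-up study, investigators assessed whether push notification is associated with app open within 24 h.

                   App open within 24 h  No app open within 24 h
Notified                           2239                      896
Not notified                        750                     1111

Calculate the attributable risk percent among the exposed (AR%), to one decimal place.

43.6

Cells: a = 2239, b = 896, c = 750, d = 1111.
Risk in exposed = 2239/3135 = 0.71419; risk in unexposed = 750/1861 = 0.40301.
RR = 0.71419/0.40301 = 1.77215
AR% = (RR − 1)/RR × 100 = (1.77215 − 1)/1.77215 × 100 = 43.5715%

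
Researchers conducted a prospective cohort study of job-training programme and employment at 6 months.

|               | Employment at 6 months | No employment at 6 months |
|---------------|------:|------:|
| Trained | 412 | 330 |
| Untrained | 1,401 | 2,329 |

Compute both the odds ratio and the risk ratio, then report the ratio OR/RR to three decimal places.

1.404

Cells: a = 412, b = 330, c = 1401, d = 2329.
OR = (412·2329)/(330·1401) = 959548/462330 = 2.07546
Risk in exposed = 412/742 = 0.55526; risk in unexposed = 1401/3730 = 0.37560; RR = 1.47830
OR/RR = 2.07546 / 1.47830 = 1.40395
The outcome is not rare, so the OR lies further from 1 than the RR.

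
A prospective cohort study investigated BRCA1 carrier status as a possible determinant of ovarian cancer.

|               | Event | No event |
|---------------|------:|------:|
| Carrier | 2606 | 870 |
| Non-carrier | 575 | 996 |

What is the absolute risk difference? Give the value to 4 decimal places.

0.3837

Cells: a = 2606, b = 870, c = 575, d = 996.
Risk in exposed = 2606/3476 = 0.749712; risk in unexposed = 575/1571 = 0.366009.
Risk difference = 0.749712 − 0.366009 = 0.383703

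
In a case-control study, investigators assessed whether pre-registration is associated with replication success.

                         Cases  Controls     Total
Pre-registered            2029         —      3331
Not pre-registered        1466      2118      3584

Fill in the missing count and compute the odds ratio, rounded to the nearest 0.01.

2.25

The missing cell is in the exposed row: 3331 − 2029 = 1302.
So a = 2029, b = 1302, c = 1466, d = 2118.
OR = (a·d)/(b·c) = (2029 × 2118) / (1302 × 1466) = 4297422 / 1908732 = 2.25145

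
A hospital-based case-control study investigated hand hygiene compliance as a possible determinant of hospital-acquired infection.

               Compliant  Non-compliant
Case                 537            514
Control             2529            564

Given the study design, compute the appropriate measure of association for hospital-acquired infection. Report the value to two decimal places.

0.23

Reading the table with exposure as columns: a = 537 (Compliant, case), b = 2529 (Compliant, non-case), c = 514 (Non-compliant, case), d = 564.
This is a hospital-based case-control study: participants were sampled on outcome status, so risks in the source population cannot be estimated directly — relative risk is not valid here. The odds ratio is the appropriate measure.
OR = (a·d)/(b·c) = (537 × 564) / (2529 × 514) = 302868 / 1299906 = 0.23299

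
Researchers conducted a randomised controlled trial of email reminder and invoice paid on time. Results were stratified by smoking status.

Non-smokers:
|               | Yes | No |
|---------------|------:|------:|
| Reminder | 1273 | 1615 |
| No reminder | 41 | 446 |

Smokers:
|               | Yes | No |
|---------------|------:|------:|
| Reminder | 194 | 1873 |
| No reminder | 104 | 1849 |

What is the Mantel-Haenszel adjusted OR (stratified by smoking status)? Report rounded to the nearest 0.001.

3.782

OR_MH = Σ(aᵢdᵢ/nᵢ) / Σ(bᵢcᵢ/nᵢ), where nᵢ is the stratum total.
Stratum 1 (Non-smokers): n = 3375; a·d/n = 1273·446/3375 = 168.2246; b·c/n = 1615·41/3375 = 19.6193
Stratum 2 (Smokers): n = 4020; a·d/n = 194·1849/4020 = 89.2303; b·c/n = 1873·104/4020 = 48.4557
OR_MH = (168.2246 + 89.2303) / (19.6193 + 48.4557) = 257.4549 / 68.0750 = 3.78193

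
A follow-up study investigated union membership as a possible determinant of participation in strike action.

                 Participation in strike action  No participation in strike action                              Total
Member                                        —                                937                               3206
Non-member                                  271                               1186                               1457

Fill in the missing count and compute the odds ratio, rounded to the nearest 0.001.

10.598

The missing cell is in the exposed row: 3206 − 937 = 2269.
So a = 2269, b = 937, c = 271, d = 1186.
OR = (a·d)/(b·c) = (2269 × 1186) / (937 × 271) = 2691034 / 253927 = 10.59767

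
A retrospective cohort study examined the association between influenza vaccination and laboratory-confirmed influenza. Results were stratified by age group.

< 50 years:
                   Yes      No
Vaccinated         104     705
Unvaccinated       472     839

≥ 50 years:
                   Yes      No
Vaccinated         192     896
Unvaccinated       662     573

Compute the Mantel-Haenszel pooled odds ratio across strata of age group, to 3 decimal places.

0.215

OR_MH = Σ(aᵢdᵢ/nᵢ) / Σ(bᵢcᵢ/nᵢ), where nᵢ is the stratum total.
Stratum 1 (< 50 years): n = 2120; a·d/n = 104·839/2120 = 41.1585; b·c/n = 705·472/2120 = 156.9623
Stratum 2 (≥ 50 years): n = 2323; a·d/n = 192·573/2323 = 47.3594; b·c/n = 896·662/2323 = 255.3388
OR_MH = (41.1585 + 47.3594) / (156.9623 + 255.3388) = 88.5179 / 412.3011 = 0.21469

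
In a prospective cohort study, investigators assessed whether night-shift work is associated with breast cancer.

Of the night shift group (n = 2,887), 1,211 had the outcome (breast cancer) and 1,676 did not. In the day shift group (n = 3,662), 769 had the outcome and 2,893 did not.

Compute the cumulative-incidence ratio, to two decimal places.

From the description: a = 1211, b = 1676, c = 769, d = 2893.
Risk in exposed = 1211/2887 = 0.41947; risk in unexposed = 769/3662 = 0.20999.
RR = 0.41947 / 0.20999 = 1.99751
The risk among the exposed is 2.00 times that among the unexposed.

2.00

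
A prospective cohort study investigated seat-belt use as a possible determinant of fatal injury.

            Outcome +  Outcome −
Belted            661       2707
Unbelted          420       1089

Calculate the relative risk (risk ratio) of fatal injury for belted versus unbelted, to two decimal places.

0.71

Cells: a = 661, b = 2707, c = 420, d = 1089.
Risk in exposed = 661/3368 = 0.19626; risk in unexposed = 420/1509 = 0.27833.
RR = 0.19626 / 0.27833 = 0.70513
The risk is 29% lower among the exposed than among the unexposed.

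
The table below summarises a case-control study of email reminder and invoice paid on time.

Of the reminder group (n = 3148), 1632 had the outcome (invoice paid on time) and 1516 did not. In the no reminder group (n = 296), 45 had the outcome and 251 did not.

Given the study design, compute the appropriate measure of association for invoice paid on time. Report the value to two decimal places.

From the description: a = 1632, b = 1516, c = 45, d = 251.
This is a case-control study: participants were sampled on outcome status, so risks in the source population cannot be estimated directly — relative risk is not valid here. The odds ratio is the appropriate measure.
OR = (a·d)/(b·c) = (1632 × 251) / (1516 × 45) = 409632 / 68220 = 6.00457

6.00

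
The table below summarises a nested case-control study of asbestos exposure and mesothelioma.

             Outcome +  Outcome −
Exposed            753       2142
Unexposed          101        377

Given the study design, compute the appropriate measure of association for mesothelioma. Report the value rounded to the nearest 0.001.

1.312

Cells: a = 753, b = 2142, c = 101, d = 377.
This is a nested case-control study: participants were sampled on outcome status, so risks in the source population cannot be estimated directly — relative risk is not valid here. The odds ratio is the appropriate measure.
OR = (a·d)/(b·c) = (753 × 377) / (2142 × 101) = 283881 / 216342 = 1.31219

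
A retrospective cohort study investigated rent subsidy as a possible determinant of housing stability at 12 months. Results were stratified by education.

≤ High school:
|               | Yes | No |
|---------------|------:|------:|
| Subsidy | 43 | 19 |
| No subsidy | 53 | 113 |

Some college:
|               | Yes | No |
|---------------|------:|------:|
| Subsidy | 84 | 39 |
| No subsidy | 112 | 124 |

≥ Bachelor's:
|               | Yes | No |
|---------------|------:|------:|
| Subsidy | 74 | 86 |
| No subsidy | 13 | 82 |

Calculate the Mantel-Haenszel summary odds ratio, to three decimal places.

3.535

OR_MH = Σ(aᵢdᵢ/nᵢ) / Σ(bᵢcᵢ/nᵢ), where nᵢ is the stratum total.
Stratum 1 (≤ High school): n = 228; a·d/n = 43·113/228 = 21.3114; b·c/n = 19·53/228 = 4.4167
Stratum 2 (Some college): n = 359; a·d/n = 84·124/359 = 29.0139; b·c/n = 39·112/359 = 12.1671
Stratum 3 (≥ Bachelor's): n = 255; a·d/n = 74·82/255 = 23.7961; b·c/n = 86·13/255 = 4.3843
OR_MH = (21.3114 + 29.0139 + 23.7961) / (4.4167 + 12.1671 + 4.3843) = 74.1214 / 20.9681 = 3.53496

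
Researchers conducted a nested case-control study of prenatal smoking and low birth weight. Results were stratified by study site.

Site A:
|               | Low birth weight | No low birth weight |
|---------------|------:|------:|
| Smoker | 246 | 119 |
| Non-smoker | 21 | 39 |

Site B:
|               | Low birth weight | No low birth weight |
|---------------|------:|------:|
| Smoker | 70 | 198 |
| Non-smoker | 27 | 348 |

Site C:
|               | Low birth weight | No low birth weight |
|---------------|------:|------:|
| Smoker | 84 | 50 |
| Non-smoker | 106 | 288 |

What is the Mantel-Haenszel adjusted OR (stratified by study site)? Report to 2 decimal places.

OR_MH = Σ(aᵢdᵢ/nᵢ) / Σ(bᵢcᵢ/nᵢ), where nᵢ is the stratum total.
Stratum 1 (Site A): n = 425; a·d/n = 246·39/425 = 22.5741; b·c/n = 119·21/425 = 5.8800
Stratum 2 (Site B): n = 643; a·d/n = 70·348/643 = 37.8849; b·c/n = 198·27/643 = 8.3142
Stratum 3 (Site C): n = 528; a·d/n = 84·288/528 = 45.8182; b·c/n = 50·106/528 = 10.0379
OR_MH = (22.5741 + 37.8849 + 45.8182) / (5.8800 + 8.3142 + 10.0379) = 106.2772 / 24.2320 = 4.38582

4.39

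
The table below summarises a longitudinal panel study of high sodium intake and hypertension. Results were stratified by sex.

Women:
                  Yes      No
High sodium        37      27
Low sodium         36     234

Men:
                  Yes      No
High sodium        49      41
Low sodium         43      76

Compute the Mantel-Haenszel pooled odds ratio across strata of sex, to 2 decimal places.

OR_MH = Σ(aᵢdᵢ/nᵢ) / Σ(bᵢcᵢ/nᵢ), where nᵢ is the stratum total.
Stratum 1 (Women): n = 334; a·d/n = 37·234/334 = 25.9222; b·c/n = 27·36/334 = 2.9102
Stratum 2 (Men): n = 209; a·d/n = 49·76/209 = 17.8182; b·c/n = 41·43/209 = 8.4354
OR_MH = (25.9222 + 17.8182) / (2.9102 + 8.4354) = 43.7403 / 11.3456 = 3.85527

3.86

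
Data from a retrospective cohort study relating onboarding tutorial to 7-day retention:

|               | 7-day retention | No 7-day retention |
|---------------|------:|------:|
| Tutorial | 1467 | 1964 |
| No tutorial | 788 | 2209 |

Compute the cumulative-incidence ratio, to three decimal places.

1.626

Cells: a = 1467, b = 1964, c = 788, d = 2209.
Risk in exposed = 1467/3431 = 0.42757; risk in unexposed = 788/2997 = 0.26293.
RR = 0.42757 / 0.26293 = 1.62618
The risk among the exposed is 1.63 times that among the unexposed.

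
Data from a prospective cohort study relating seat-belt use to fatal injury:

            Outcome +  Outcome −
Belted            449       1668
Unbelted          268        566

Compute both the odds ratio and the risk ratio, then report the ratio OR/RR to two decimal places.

Cells: a = 449, b = 1668, c = 268, d = 566.
OR = (449·566)/(1668·268) = 254134/447024 = 0.56850
Risk in exposed = 449/2117 = 0.21209; risk in unexposed = 268/834 = 0.32134; RR = 0.66002
OR/RR = 0.56850 / 0.66002 = 0.86134
The outcome is not rare, so the OR lies further from 1 than the RR.

0.86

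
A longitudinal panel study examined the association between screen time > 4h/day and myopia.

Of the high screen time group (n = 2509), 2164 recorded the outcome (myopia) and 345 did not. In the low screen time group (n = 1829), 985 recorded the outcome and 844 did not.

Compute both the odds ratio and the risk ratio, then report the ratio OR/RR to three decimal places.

From the description: a = 2164, b = 345, c = 985, d = 844.
OR = (2164·844)/(345·985) = 1826416/339825 = 5.37458
Risk in exposed = 2164/2509 = 0.86250; risk in unexposed = 985/1829 = 0.53855; RR = 1.60153
OR/RR = 5.37458 / 1.60153 = 3.35591
The outcome is not rare, so the OR lies further from 1 than the RR.

3.356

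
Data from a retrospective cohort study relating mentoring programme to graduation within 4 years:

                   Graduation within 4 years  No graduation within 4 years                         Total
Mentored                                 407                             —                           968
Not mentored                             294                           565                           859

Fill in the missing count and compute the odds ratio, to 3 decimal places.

1.394

The missing cell is in the exposed row: 968 − 407 = 561.
So a = 407, b = 561, c = 294, d = 565.
OR = (a·d)/(b·c) = (407 × 565) / (561 × 294) = 229955 / 164934 = 1.39422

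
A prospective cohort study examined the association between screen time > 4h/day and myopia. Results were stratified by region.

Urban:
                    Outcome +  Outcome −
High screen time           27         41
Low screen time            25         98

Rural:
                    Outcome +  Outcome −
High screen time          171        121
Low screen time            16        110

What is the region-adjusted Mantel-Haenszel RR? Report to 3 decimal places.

RR_MH = Σ(aᵢ·n₀ᵢ/nᵢ) / Σ(cᵢ·n₁ᵢ/nᵢ), with n₁ᵢ = aᵢ+bᵢ (exposed), n₀ᵢ = cᵢ+dᵢ (unexposed), nᵢ = n₁ᵢ+n₀ᵢ.
Stratum 1 (Urban): n₁ = 68, n₀ = 123, n = 191; a·n₀/n = 27·123/191 = 17.3874; c·n₁/n = 25·68/191 = 8.9005
Stratum 2 (Rural): n₁ = 292, n₀ = 126, n = 418; a·n₀/n = 171·126/418 = 51.5455; c·n₁/n = 16·292/418 = 11.1770
RR_MH = (17.3874 + 51.5455) / (8.9005 + 11.1770) = 68.9329 / 20.0776 = 3.43333

3.433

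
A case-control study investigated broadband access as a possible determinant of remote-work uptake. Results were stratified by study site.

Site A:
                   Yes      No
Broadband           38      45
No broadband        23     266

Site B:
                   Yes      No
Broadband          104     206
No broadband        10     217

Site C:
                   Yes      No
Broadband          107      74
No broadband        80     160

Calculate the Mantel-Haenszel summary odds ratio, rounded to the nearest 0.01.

5.31

OR_MH = Σ(aᵢdᵢ/nᵢ) / Σ(bᵢcᵢ/nᵢ), where nᵢ is the stratum total.
Stratum 1 (Site A): n = 372; a·d/n = 38·266/372 = 27.1720; b·c/n = 45·23/372 = 2.7823
Stratum 2 (Site B): n = 537; a·d/n = 104·217/537 = 42.0261; b·c/n = 206·10/537 = 3.8361
Stratum 3 (Site C): n = 421; a·d/n = 107·160/421 = 40.6651; b·c/n = 74·80/421 = 14.0618
OR_MH = (27.1720 + 42.0261 + 40.6651) / (2.7823 + 3.8361 + 14.0618) = 109.8632 / 20.6801 = 5.31250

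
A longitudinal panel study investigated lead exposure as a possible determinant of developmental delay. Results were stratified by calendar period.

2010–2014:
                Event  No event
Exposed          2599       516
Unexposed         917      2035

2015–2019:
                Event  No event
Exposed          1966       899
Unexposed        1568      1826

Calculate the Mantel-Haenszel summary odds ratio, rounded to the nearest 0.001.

4.767

OR_MH = Σ(aᵢdᵢ/nᵢ) / Σ(bᵢcᵢ/nᵢ), where nᵢ is the stratum total.
Stratum 1 (2010–2014): n = 6067; a·d/n = 2599·2035/6067 = 871.7595; b·c/n = 516·917/6067 = 77.9911
Stratum 2 (2015–2019): n = 6259; a·d/n = 1966·1826/6259 = 573.5606; b·c/n = 899·1568/6259 = 225.2168
OR_MH = (871.7595 + 573.5606) / (77.9911 + 225.2168) = 1445.3202 / 303.2079 = 4.76676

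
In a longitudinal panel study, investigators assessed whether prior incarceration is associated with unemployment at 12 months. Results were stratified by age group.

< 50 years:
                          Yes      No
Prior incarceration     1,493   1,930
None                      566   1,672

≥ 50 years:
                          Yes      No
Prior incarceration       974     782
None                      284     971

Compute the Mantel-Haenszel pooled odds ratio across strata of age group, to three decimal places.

OR_MH = Σ(aᵢdᵢ/nᵢ) / Σ(bᵢcᵢ/nᵢ), where nᵢ is the stratum total.
Stratum 1 (< 50 years): n = 5661; a·d/n = 1493·1672/5661 = 440.9638; b·c/n = 1930·566/5661 = 192.9659
Stratum 2 (≥ 50 years): n = 3011; a·d/n = 974·971/3011 = 314.0996; b·c/n = 782·284/3011 = 73.7589
OR_MH = (440.9638 + 314.0996) / (192.9659 + 73.7589) = 755.0634 / 266.7248 = 2.83087

2.831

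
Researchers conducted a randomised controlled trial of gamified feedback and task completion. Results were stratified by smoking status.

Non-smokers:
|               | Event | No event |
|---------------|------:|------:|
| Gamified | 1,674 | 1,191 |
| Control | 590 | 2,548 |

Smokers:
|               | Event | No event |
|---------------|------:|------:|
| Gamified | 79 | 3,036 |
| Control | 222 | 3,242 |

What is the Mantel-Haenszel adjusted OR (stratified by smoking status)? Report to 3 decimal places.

OR_MH = Σ(aᵢdᵢ/nᵢ) / Σ(bᵢcᵢ/nᵢ), where nᵢ is the stratum total.
Stratum 1 (Non-smokers): n = 6003; a·d/n = 1674·2548/6003 = 710.5367; b·c/n = 1191·590/6003 = 117.0565
Stratum 2 (Smokers): n = 6579; a·d/n = 79·3242/6579 = 38.9296; b·c/n = 3036·222/6579 = 102.4460
OR_MH = (710.5367 + 38.9296) / (117.0565 + 102.4460) = 749.4664 / 219.5024 = 3.41439

3.414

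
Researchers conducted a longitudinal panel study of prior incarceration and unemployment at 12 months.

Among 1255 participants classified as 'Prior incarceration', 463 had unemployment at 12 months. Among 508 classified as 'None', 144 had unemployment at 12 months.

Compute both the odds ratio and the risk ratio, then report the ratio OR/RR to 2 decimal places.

From the description: a = 463, b = 792, c = 144, d = 364.
OR = (463·364)/(792·144) = 168532/114048 = 1.47773
Risk in exposed = 463/1255 = 0.36892; risk in unexposed = 144/508 = 0.28346; RR = 1.30148
OR/RR = 1.47773 / 1.30148 = 1.13542
The outcome is not rare, so the OR lies further from 1 than the RR.

1.14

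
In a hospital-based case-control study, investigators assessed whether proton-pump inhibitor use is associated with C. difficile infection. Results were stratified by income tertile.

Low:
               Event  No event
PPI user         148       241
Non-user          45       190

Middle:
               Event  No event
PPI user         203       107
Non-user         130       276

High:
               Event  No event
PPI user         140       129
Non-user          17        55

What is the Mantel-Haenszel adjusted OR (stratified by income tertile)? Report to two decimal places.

3.37

OR_MH = Σ(aᵢdᵢ/nᵢ) / Σ(bᵢcᵢ/nᵢ), where nᵢ is the stratum total.
Stratum 1 (Low): n = 624; a·d/n = 148·190/624 = 45.0641; b·c/n = 241·45/624 = 17.3798
Stratum 2 (Middle): n = 716; a·d/n = 203·276/716 = 78.2514; b·c/n = 107·130/716 = 19.4274
Stratum 3 (High): n = 341; a·d/n = 140·55/341 = 22.5806; b·c/n = 129·17/341 = 6.4311
OR_MH = (45.0641 + 78.2514 + 22.5806) / (17.3798 + 19.4274 + 6.4311) = 145.8961 / 43.2383 = 3.37424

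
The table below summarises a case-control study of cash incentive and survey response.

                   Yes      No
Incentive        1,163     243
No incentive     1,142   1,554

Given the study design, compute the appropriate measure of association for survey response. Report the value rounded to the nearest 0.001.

6.513

Cells: a = 1163, b = 243, c = 1142, d = 1554.
This is a case-control study: participants were sampled on outcome status, so risks in the source population cannot be estimated directly — relative risk is not valid here. The odds ratio is the appropriate measure.
OR = (a·d)/(b·c) = (1163 × 1554) / (243 × 1142) = 1807302 / 277506 = 6.51266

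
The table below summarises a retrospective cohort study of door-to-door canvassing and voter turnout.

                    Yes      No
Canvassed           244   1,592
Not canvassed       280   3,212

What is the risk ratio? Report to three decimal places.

1.657

Cells: a = 244, b = 1592, c = 280, d = 3212.
Risk in exposed = 244/1836 = 0.13290; risk in unexposed = 280/3492 = 0.08018.
RR = 0.13290 / 0.08018 = 1.65742
The risk among the exposed is 1.66 times that among the unexposed.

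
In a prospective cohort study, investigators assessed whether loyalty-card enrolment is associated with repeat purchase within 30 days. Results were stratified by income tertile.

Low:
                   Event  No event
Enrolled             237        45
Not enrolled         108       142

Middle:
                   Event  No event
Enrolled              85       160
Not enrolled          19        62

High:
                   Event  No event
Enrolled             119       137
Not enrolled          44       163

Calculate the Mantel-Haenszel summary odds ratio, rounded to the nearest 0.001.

OR_MH = Σ(aᵢdᵢ/nᵢ) / Σ(bᵢcᵢ/nᵢ), where nᵢ is the stratum total.
Stratum 1 (Low): n = 532; a·d/n = 237·142/532 = 63.2594; b·c/n = 45·108/532 = 9.1353
Stratum 2 (Middle): n = 326; a·d/n = 85·62/326 = 16.1656; b·c/n = 160·19/326 = 9.3252
Stratum 3 (High): n = 463; a·d/n = 119·163/463 = 41.8942; b·c/n = 137·44/463 = 13.0194
OR_MH = (63.2594 + 16.1656 + 41.8942) / (9.1353 + 9.3252 + 13.0194) = 121.3192 / 31.4799 = 3.85386

3.854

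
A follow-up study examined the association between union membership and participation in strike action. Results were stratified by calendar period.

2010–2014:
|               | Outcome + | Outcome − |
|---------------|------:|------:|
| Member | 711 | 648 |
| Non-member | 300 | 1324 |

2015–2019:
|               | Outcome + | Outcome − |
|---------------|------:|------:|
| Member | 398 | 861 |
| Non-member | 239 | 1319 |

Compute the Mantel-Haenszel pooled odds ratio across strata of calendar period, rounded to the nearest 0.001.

OR_MH = Σ(aᵢdᵢ/nᵢ) / Σ(bᵢcᵢ/nᵢ), where nᵢ is the stratum total.
Stratum 1 (2010–2014): n = 2983; a·d/n = 711·1324/2983 = 315.5763; b·c/n = 648·300/2983 = 65.1693
Stratum 2 (2015–2019): n = 2817; a·d/n = 398·1319/2817 = 186.3550; b·c/n = 861·239/2817 = 73.0490
OR_MH = (315.5763 + 186.3550) / (65.1693 + 73.0490) = 501.9313 / 138.2183 = 3.63144

3.631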